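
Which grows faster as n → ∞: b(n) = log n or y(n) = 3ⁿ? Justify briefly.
Comparing growth rates:
Growth-rate hierarchy: log n ≺ any polynomial ≺ any exponential cⁿ (c>1) ≺ n! ≺ nⁿ.
exponential base 3 dominates logarithmic asymptotically.

y(n) grows faster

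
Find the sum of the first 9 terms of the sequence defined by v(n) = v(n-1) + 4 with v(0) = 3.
Computing the sequence terms: 3, 7, 11, 15, 19, 23, 27, 31, 35
Adding these values together:

171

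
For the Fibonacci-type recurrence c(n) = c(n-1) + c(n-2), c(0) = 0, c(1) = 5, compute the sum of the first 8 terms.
Computing the sequence terms: 0, 5, 5, 10, 15, 25, 40, 65
Adding these values together:

165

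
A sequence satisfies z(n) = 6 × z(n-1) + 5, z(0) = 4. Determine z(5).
Computing step by step:
z(0) = 4
z(1) = 6 × 4 + 5 = 29
z(2) = 6 × 29 + 5 = 179
z(3) = 6 × 179 + 5 = 1079
z(4) = 6 × 1079 + 5 = 6479
z(5) = 6 × 6479 + 5 = 38879

38879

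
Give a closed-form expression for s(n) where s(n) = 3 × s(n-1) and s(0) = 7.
Recurrence: s(n) = 3 × s(n-1), initial: s(0) = 7.
Each term is 3 times the previous, so this is geometric with ratio 3. After n steps: s(n) = s(0)·3ⁿ = 7·3ⁿ.

s(n) = 7·3ⁿ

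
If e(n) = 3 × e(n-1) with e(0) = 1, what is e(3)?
Computing step by step:
e(0) = 1
e(1) = 3 × 1 = 3
e(2) = 3 × 3 = 9
e(3) = 3 × 9 = 27

27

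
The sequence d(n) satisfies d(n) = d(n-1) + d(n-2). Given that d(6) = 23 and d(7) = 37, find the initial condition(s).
Work backwards using d(k) = d(k+2) - d(k+1):
d(5) = d(7) - d(6) = 37 - 23 = 14
d(4) = d(6) - d(5) = 23 - 14 = 9
d(3) = d(5) - d(4) = 14 - 9 = 5
d(2) = d(4) - d(3) = 9 - 5 = 4
d(1) = d(3) - d(2) = 5 - 4 = 1
d(0) = d(2) - d(1) = 4 - 1 = 3

d(0) = 3, d(1) = 1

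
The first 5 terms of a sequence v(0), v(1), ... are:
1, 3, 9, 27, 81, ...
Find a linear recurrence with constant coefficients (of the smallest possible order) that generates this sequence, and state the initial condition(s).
Look for the lowest-order linear relation among consecutive terms.
Observation: each term is 3× the previous.
Check at n=2: 3·3 = 9. ✓

v(n) = 3 × v(n-1), v(0) = 1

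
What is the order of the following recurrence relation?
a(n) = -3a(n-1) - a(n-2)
The order is the largest lag k for which a(n-k) appears. Here the deepest term is a(n-2), so the order is 2.

Order 2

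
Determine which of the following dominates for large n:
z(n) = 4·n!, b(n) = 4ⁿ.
Comparing growth rates:
Growth-rate hierarchy: log n ≺ any polynomial ≺ any exponential cⁿ (c>1) ≺ n! ≺ nⁿ.
factorial dominates exponential base 4 asymptotically.

z(n) grows faster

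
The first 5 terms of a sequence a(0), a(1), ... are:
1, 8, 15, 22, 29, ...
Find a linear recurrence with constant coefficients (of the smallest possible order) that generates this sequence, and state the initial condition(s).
Look for the lowest-order linear relation among consecutive terms.
Observation: consecutive differences are constant (= 7).
Check at n=2: 1·8 + 7 = 15. ✓

a(n) = a(n-1) + 7, a(0) = 1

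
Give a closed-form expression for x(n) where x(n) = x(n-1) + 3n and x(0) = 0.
Recurrence: x(n) = x(n-1) + 3n, initial: x(0) = 0.
Telescoping: x(n) = x(0) + 3·Σᵢ₌₁ⁿ i = 0 + 3·n(n+1)/2.

x(n) = 3·n(n+1)/2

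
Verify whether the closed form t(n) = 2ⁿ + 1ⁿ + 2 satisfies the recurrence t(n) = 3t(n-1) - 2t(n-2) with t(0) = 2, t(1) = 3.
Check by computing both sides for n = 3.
From the recurrence with t(0) = 2, t(1) = 3:
  t(0) = 2, t(1) = 3, t(2) = 5, t(3) = 9
  so the recurrence gives t(3) = 9.
From the proposed closed form t(n) = 2ⁿ + 1ⁿ + 2:
  t(3) = 11.
The recurrence gives 9 but the closed form gives 11, so the closed form does not satisfy the recurrence.

No, the closed form is incorrect.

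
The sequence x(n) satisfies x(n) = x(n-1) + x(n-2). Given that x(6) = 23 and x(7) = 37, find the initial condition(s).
Work backwards using x(k) = x(k+2) - x(k+1):
x(5) = x(7) - x(6) = 37 - 23 = 14
x(4) = x(6) - x(5) = 23 - 14 = 9
x(3) = x(5) - x(4) = 14 - 9 = 5
x(2) = x(4) - x(3) = 9 - 5 = 4
x(1) = x(3) - x(2) = 5 - 4 = 1
x(0) = x(2) - x(1) = 4 - 1 = 3

x(0) = 3, x(1) = 1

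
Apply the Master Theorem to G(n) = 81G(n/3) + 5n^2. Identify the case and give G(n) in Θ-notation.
Master Theorem template: G(n) = a·G(n/b) + f(n).
Here: a=81, b=3, f(n)=5n^2
Compute log_b(a) = log_3(81) = 4.
f(n) = 5n^2 = O(n^(4-ε)) with ε = 2. Case 1: G(n) = Θ(n^log_b(a)) = Θ(n^4).

Case 1: G(n) = Θ(n^4)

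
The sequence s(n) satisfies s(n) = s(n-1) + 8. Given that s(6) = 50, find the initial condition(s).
s(6) = s(0) + 6·8, so s(0) = 50 - 48 = 2.

s(0) = 2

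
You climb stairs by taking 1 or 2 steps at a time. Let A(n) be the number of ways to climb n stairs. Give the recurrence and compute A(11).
Condition on the size of the last step (1 to 2): before it there were n-1, …, n-2 stairs climbed, and these cases are disjoint, so A(n) = A(n-1) + A(n-2) (Fibonacci-type sequence).
Initial conditions by direct count (compositions of i into parts ≤ 2): A(1) = 1; A(2) = 2.
Iterating the recurrence: A(3) = 3, A(4) = 5, A(5) = 8, A(6) = 13, A(7) = 21, A(8) = 34, A(9) = 55, A(10) = 89, A(11) = 144.

A(n) = A(n-1) + A(n-2), A(1) = 1, A(2) = 2; A(11) = 144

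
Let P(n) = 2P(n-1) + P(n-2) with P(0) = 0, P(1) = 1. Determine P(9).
Computing the sequence terms:
0, 1, 2, 5, 12, 29, 70, 169, 408, 985

985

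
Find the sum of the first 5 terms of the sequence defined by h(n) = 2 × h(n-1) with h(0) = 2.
Computing the sequence terms: 2, 4, 8, 16, 32
Adding these values together:

62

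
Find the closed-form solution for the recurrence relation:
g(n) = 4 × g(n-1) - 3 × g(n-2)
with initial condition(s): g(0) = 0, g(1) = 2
Recurrence: g(n) = 4 × g(n-1) - 3 × g(n-2), initial: g(0) = 0, g(1) = 2.
Characteristic equation: r² - 4r + 3 = 0, which factors as (r - 3)(r - 1) = 0, so r = 3, 1. General solution g(n) = A·3ⁿ + B·1ⁿ. From g(0) = 0: A + B = 0. From g(1) = 2: 3A + 1B = 2. Solving gives A = 1, B = -1.

g(n) = 3ⁿ - 1ⁿ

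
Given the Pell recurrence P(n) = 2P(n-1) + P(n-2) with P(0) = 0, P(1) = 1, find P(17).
Computing the sequence terms:
0, 1, 2, 5, 12, 29, 70, 169, 408, 985, 2378, 5741, 13860, 33461, 80782, 195025, 470832, 1136689

1136689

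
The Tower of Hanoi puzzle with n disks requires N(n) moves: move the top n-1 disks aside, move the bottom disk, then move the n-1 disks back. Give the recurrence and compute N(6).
Moving n disks = move the top n-1 disks aside (N(n-1) moves) + move the largest disk (1 move) + move the n-1 disks back on top (N(n-1) moves), so N(n) = 2N(n-1) + 1, with N(1) = 1 (a single disk takes one move).
First terms: 1, 3, 7, 15, 31, 63, … — each is one less than a power of 2. Indeed N(n) + 1 = 2(N(n-1) + 1) with N(1) + 1 = 2, so N(n) + 1 = 2ⁿ and N(n) = 2ⁿ - 1.
Hence N(6) = 2^6 - 1 = 64 - 1 = 63.

N(n) = 2N(n-1) + 1, N(1) = 1; N(6) = 63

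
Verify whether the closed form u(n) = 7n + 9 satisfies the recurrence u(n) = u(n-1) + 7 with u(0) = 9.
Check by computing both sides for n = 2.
From the recurrence with u(0) = 9:
  u(0) = 9, u(1) = 16, u(2) = 23
  so the recurrence gives u(2) = 23.
From the proposed closed form u(n) = 7n + 9:
  u(2) = 23.
Both sides give 23 at n = 2, and the initial condition(s) match, so the closed form is consistent.

Yes, the closed form is correct.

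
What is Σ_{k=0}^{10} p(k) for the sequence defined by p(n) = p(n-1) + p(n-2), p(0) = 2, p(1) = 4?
Computing the sequence terms: 2, 4, 6, 10, 16, 26, 42, 68, 110, 178, 288
Adding these values together:

750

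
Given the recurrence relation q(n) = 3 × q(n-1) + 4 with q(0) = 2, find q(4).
Computing step by step:
q(0) = 2
q(1) = 3 × 2 + 4 = 10
q(2) = 3 × 10 + 4 = 34
q(3) = 3 × 34 + 4 = 106
q(4) = 3 × 106 + 4 = 322

322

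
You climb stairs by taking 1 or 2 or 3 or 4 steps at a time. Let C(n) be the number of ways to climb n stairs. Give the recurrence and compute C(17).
Condition on the size of the last step (1 to 4): before it there were n-1, …, n-4 stairs climbed, and these cases are disjoint, so C(n) = C(n-1) + C(n-2) + C(n-3) + C(n-4) (order-4 linear recurrence).
Initial conditions by direct count (compositions of i into parts ≤ 4): C(1) = 1; C(2) = 2; C(3) = 4; C(4) = 8.
Iterating the recurrence: C(5) = 15, C(6) = 29, C(7) = 56, C(8) = 108, C(9) = 208, C(10) = 401, C(11) = 773, C(12) = 1490, C(13) = 2872, C(14) = 5536, C(15) = 10671, C(16) = 20569, C(17) = 39648.

C(n) = C(n-1) + C(n-2) + C(n-3) + C(n-4), C(1) = 1, C(2) = 2, C(3) = 4, C(4) = 8; C(17) = 39648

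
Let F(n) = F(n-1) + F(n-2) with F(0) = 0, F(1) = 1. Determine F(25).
Computing the sequence terms:
0, 1, 1, 2, 3, 5, 8, 13, 21, 34, 55, 89, 144, 233, 377, 610, 987, 1597, 2584, 4181, 6765, 10946, 17711, 28657, 46368, 75025

75025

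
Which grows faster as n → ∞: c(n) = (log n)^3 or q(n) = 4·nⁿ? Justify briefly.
Comparing growth rates:
Growth-rate hierarchy: log n ≺ any polynomial ≺ any exponential cⁿ (c>1) ≺ n! ≺ nⁿ.
super-exponential nⁿ dominates polylogarithmic (log n)^3 asymptotically.

q(n) grows faster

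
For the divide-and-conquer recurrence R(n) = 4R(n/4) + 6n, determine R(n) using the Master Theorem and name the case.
Master Theorem template: R(n) = a·R(n/b) + f(n).
Here: a=4, b=4, f(n)=6n
Compute log_b(a) = log_4(4) = 1.
f(n) = 6n = Θ(n). Case 2: R(n) = Θ(n log n).

Case 2: R(n) = Θ(n log n)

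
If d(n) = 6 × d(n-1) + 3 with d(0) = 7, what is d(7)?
Computing step by step:
d(0) = 7
d(1) = 6 × 7 + 3 = 45
d(2) = 6 × 45 + 3 = 273
d(3) = 6 × 273 + 3 = 1641
d(4) = 6 × 1641 + 3 = 9849
d(5) = 6 × 9849 + 3 = 59097
d(6) = 6 × 59097 + 3 = 354585
d(7) = 6 × 354585 + 3 = 2127513

2127513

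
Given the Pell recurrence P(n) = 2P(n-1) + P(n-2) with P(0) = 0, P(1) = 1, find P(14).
Computing the sequence terms:
0, 1, 2, 5, 12, 29, 70, 169, 408, 985, 2378, 5741, 13860, 33461, 80782

80782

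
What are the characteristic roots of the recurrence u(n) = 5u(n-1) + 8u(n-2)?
Substitute u(n) = rⁿ and divide through by rⁿ⁻²: r² - 5r - 8 = 0
Discriminant: 5² + 4·8 = 57, not a perfect square, so by the quadratic formula r = (5 ± √57)/2.
General solution: u(n) = A·r₁ⁿ + B·r₂ⁿ where r₁,r₂ = (5 ± √57)/2

Characteristic: r² - 5r - 8 = 0, Roots: r = (5 ± √57)/2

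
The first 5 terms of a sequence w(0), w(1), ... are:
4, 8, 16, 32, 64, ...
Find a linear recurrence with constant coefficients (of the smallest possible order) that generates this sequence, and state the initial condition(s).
Look for the lowest-order linear relation among consecutive terms.
Observation: each term is 2× the previous.
Check at n=2: 2·8 = 16. ✓

w(n) = 2 × w(n-1), w(0) = 4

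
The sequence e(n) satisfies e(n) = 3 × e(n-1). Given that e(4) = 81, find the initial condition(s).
In general e(n) = 3ⁿ · e(0). At n = 4: e(0) = e(4) / 3^4 = 81 / 81 = 1.

e(0) = 1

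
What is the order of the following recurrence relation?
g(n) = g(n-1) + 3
The order is the largest lag k for which g(n-k) appears. Here the deepest term is g(n-1) (the 3 term is non-homogeneous and does not affect the order), so the order is 1.

Order 1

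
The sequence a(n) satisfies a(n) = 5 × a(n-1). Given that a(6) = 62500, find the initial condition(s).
In general a(n) = 5ⁿ · a(0). At n = 6: a(0) = a(6) / 5^6 = 62500 / 15625 = 4.

a(0) = 4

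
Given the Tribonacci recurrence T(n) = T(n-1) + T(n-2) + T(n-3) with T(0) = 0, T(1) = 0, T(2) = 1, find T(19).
Computing the sequence terms:
0, 0, 1, 1, 2, 4, 7, 13, 24, 44, 81, 149, 274, 504, 927, 1705, 3136, 5768, 10609, 19513

19513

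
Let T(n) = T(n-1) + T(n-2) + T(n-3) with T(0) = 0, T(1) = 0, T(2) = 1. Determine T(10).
Computing the sequence terms:
0, 0, 1, 1, 2, 4, 7, 13, 24, 44, 81

81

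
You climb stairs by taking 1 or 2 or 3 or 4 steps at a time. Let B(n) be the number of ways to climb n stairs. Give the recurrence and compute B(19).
Condition on the size of the last step (1 to 4): before it there were n-1, …, n-4 stairs climbed, and these cases are disjoint, so B(n) = B(n-1) + B(n-2) + B(n-3) + B(n-4) (order-4 linear recurrence).
Initial conditions by direct count (compositions of i into parts ≤ 4): B(1) = 1; B(2) = 2; B(3) = 4; B(4) = 8.
Iterating the recurrence: B(5) = 15, B(6) = 29, B(7) = 56, B(8) = 108, B(9) = 208, B(10) = 401, B(11) = 773, B(12) = 1490, B(13) = 2872, B(14) = 5536, B(15) = 10671, B(16) = 20569, B(17) = 39648, B(18) = 76424, B(19) = 147312.

B(n) = B(n-1) + B(n-2) + B(n-3) + B(n-4), B(1) = 1, B(2) = 2, B(3) = 4, B(4) = 8; B(19) = 147312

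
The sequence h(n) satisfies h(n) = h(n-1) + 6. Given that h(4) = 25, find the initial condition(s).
h(4) = h(0) + 4·6, so h(0) = 25 - 24 = 1.

h(0) = 1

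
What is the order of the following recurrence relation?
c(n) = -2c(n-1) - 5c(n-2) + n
The order is the largest lag k for which c(n-k) appears. Here the deepest term is c(n-2) (the n term is non-homogeneous and does not affect the order), so the order is 2.

Order 2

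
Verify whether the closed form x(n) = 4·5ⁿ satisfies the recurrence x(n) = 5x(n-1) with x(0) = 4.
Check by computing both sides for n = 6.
From the recurrence with x(0) = 4:
  x(0) = 4, x(1) = 20, x(2) = 100, x(3) = 500, x(4) = 2500, x(5) = 12500, x(6) = 62500
  so the recurrence gives x(6) = 62500.
From the proposed closed form x(n) = 4·5ⁿ:
  x(6) = 62500.
Both sides give 62500 at n = 6, and the initial condition(s) match, so the closed form is consistent.

Yes, the closed form is correct.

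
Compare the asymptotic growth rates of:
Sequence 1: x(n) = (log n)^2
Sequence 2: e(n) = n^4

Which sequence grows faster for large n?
Comparing growth rates:
Growth-rate hierarchy: log n ≺ any polynomial ≺ any exponential cⁿ (c>1) ≺ n! ≺ nⁿ.
polynomial degree 4 dominates polylogarithmic (log n)^2 asymptotically.

e(n) grows faster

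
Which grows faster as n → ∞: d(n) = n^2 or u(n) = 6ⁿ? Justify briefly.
Comparing growth rates:
Growth-rate hierarchy: log n ≺ any polynomial ≺ any exponential cⁿ (c>1) ≺ n! ≺ nⁿ.
exponential base 6 dominates polynomial degree 2 asymptotically.

u(n) grows faster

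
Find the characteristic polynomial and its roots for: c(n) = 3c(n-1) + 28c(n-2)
Substitute c(n) = rⁿ and divide through by rⁿ⁻²: r² - 3r - 28 = 0
Factor: (r - 7)(r + 4) = 0, so r = 7, -4.
General solution: c(n) = A·7ⁿ + B·(-4)ⁿ

Characteristic: r² - 3r - 28 = 0, Roots: r = 7, -4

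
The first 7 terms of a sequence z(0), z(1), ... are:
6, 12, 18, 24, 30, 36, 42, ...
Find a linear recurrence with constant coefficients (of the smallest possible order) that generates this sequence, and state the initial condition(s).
Look for the lowest-order linear relation among consecutive terms.
Observation: consecutive differences are constant (= 6).
Check at n=2: 1·12 + 6 = 18. ✓

z(n) = z(n-1) + 6, z(0) = 6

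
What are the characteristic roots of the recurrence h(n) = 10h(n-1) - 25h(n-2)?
Substitute h(n) = rⁿ and divide through by rⁿ⁻²: r² - 10r + 25 = 0
Factor: (r - 5)² = 0, so r = 5 (double root).
General solution: h(n) = (A + Bn)·5ⁿ

Characteristic: r² - 10r + 25 = 0, Roots: r = 5 (double root)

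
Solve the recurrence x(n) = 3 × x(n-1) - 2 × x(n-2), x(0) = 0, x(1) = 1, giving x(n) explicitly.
Recurrence: x(n) = 3 × x(n-1) - 2 × x(n-2), initial: x(0) = 0, x(1) = 1.
Characteristic equation: r² - 3r + 2 = 0, which factors as (r - 2)(r - 1) = 0, so r = 2, 1. General solution x(n) = A·2ⁿ + B·1ⁿ. From x(0) = 0: A + B = 0. From x(1) = 1: 2A + 1B = 1. Solving gives A = 1, B = -1.

x(n) = 2ⁿ - 1ⁿ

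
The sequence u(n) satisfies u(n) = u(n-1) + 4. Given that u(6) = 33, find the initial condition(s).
u(6) = u(0) + 6·4, so u(0) = 33 - 24 = 9.

u(0) = 9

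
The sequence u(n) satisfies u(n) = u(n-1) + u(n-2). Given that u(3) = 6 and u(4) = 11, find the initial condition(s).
Work backwards using u(k) = u(k+2) - u(k+1):
u(2) = u(4) - u(3) = 11 - 6 = 5
u(1) = u(3) - u(2) = 6 - 5 = 1
u(0) = u(2) - u(1) = 5 - 1 = 4

u(0) = 4, u(1) = 1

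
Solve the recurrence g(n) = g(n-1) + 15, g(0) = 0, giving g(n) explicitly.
Recurrence: g(n) = g(n-1) + 15, initial: g(0) = 0.
Each step adds 15, so g(n) = g(0) + 15n = 15n.

g(n) = 15n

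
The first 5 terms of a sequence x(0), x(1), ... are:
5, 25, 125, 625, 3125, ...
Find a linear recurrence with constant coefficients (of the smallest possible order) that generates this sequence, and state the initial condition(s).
Look for the lowest-order linear relation among consecutive terms.
Observation: each term is 5× the previous.
Check at n=2: 5·25 = 125. ✓

x(n) = 5 × x(n-1), x(0) = 5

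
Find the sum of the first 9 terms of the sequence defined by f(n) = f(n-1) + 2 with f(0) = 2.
Computing the sequence terms: 2, 4, 6, 8, 10, 12, 14, 16, 18
Adding these values together:

90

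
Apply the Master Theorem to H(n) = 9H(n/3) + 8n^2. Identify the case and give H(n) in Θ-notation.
Master Theorem template: H(n) = a·H(n/b) + f(n).
Here: a=9, b=3, f(n)=8n^2
Compute log_b(a) = log_3(9) = 2.
f(n) = 8n^2 = Θ(n^2). Case 2: H(n) = Θ(n^2 log n).

Case 2: H(n) = Θ(n^2 log n)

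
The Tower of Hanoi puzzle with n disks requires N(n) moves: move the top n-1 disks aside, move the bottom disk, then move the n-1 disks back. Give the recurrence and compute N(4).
Moving n disks = move the top n-1 disks aside (N(n-1) moves) + move the largest disk (1 move) + move the n-1 disks back on top (N(n-1) moves), so N(n) = 2N(n-1) + 1, with N(1) = 1 (a single disk takes one move).
First terms: 1, 3, 7, 15, … — each is one less than a power of 2. Indeed N(n) + 1 = 2(N(n-1) + 1) with N(1) + 1 = 2, so N(n) + 1 = 2ⁿ and N(n) = 2ⁿ - 1.
Hence N(4) = 2^4 - 1 = 16 - 1 = 15.

N(n) = 2N(n-1) + 1, N(1) = 1; N(4) = 15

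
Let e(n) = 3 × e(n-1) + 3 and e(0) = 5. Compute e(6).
Computing step by step:
e(0) = 5
e(1) = 3 × 5 + 3 = 18
e(2) = 3 × 18 + 3 = 57
e(3) = 3 × 57 + 3 = 174
e(4) = 3 × 174 + 3 = 525
e(5) = 3 × 525 + 3 = 1578
e(6) = 3 × 1578 + 3 = 4737

4737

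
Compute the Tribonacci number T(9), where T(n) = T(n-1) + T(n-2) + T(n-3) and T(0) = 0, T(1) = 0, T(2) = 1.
Computing the sequence terms:
0, 0, 1, 1, 2, 4, 7, 13, 24, 44

44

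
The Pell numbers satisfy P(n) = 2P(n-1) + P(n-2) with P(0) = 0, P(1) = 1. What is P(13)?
Computing the sequence terms:
0, 1, 2, 5, 12, 29, 70, 169, 408, 985, 2378, 5741, 13860, 33461

33461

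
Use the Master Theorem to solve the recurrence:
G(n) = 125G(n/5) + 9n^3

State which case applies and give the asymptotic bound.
Master Theorem template: G(n) = a·G(n/b) + f(n).
Here: a=125, b=5, f(n)=9n^3
Compute log_b(a) = log_5(125) = 3.
f(n) = 9n^3 = Θ(n^3). Case 2: G(n) = Θ(n^3 log n).

Case 2: G(n) = Θ(n^3 log n)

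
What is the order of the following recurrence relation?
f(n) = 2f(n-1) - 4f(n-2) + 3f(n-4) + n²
The order is the largest lag k for which f(n-k) appears. Here the deepest term is f(n-4) (the n² term is non-homogeneous and does not affect the order), so the order is 4.

Order 4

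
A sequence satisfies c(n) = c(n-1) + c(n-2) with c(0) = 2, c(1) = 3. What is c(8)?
Computing the sequence terms:
2, 3, 5, 8, 13, 21, 34, 55, 89

89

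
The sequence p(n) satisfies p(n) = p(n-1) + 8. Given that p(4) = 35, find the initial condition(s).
p(4) = p(0) + 4·8, so p(0) = 35 - 32 = 3.

p(0) = 3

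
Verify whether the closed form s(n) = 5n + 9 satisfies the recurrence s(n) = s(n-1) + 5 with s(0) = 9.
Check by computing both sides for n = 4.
From the recurrence with s(0) = 9:
  s(0) = 9, s(1) = 14, s(2) = 19, s(3) = 24, s(4) = 29
  so the recurrence gives s(4) = 29.
From the proposed closed form s(n) = 5n + 9:
  s(4) = 29.
Both sides give 29 at n = 4, and the initial condition(s) match, so the closed form is consistent.

Yes, the closed form is correct.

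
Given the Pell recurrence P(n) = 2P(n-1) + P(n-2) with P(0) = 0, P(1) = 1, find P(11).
Computing the sequence terms:
0, 1, 2, 5, 12, 29, 70, 169, 408, 985, 2378, 5741

5741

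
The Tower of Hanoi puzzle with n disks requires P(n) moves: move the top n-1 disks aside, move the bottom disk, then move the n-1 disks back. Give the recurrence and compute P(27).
Moving n disks = move the top n-1 disks aside (P(n-1) moves) + move the largest disk (1 move) + move the n-1 disks back on top (P(n-1) moves), so P(n) = 2P(n-1) + 1, with P(1) = 1 (a single disk takes one move).
First terms: 1, 3, 7, 15, 31, 63, … — each is one less than a power of 2. Indeed P(n) + 1 = 2(P(n-1) + 1) with P(1) + 1 = 2, so P(n) + 1 = 2ⁿ and P(n) = 2ⁿ - 1.
Hence P(27) = 2^27 - 1 = 134217728 - 1 = 134217727.

P(n) = 2P(n-1) + 1, P(1) = 1; P(27) = 134217727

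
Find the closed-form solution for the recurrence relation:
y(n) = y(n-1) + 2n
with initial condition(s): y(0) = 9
Recurrence: y(n) = y(n-1) + 2n, initial: y(0) = 9.
Telescoping: y(n) = y(0) + 2·Σᵢ₌₁ⁿ i = 9 + 2·n(n+1)/2.

y(n) = 2·n(n+1)/2 + 9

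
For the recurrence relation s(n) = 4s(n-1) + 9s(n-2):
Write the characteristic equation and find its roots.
Substitute s(n) = rⁿ and divide through by rⁿ⁻²: r² - 4r - 9 = 0
Discriminant: 4² + 4·9 = 52, not a perfect square, so by the quadratic formula r = (4 ± √52)/2.
General solution: s(n) = A·r₁ⁿ + B·r₂ⁿ where r₁,r₂ = (4 ± √52)/2

Characteristic: r² - 4r - 9 = 0, Roots: r = (4 ± √52)/2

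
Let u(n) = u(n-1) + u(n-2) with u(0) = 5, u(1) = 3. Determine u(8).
Computing the sequence terms:
5, 3, 8, 11, 19, 30, 49, 79, 128

128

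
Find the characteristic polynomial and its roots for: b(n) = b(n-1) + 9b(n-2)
Substitute b(n) = rⁿ and divide through by rⁿ⁻²: r² - r - 9 = 0
Discriminant: 1² + 4·9 = 37, not a perfect square, so by the quadratic formula r = (1 ± √37)/2.
General solution: b(n) = A·r₁ⁿ + B·r₂ⁿ where r₁,r₂ = (1 ± √37)/2

Characteristic: r² - r - 9 = 0, Roots: r = (1 ± √37)/2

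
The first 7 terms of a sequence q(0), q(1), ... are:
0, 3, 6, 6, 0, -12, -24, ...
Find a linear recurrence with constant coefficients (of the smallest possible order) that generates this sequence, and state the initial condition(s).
Look for the lowest-order linear relation among consecutive terms.
Observation: q(n) - 2·q(n-1) - (-2)·q(n-2) = 0 holds for the shown terms, and no order-1 relation q(n) = α·q(n-1) + β fits.
Check at n=3: 2·6 + (-2)·3 = 6. ✓

q(n) = 2q(n-1) - 2q(n-2), q(0) = 0, q(1) = 3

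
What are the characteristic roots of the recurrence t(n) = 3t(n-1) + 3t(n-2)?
Substitute t(n) = rⁿ and divide through by rⁿ⁻²: r² - 3r - 3 = 0
Discriminant: 3² + 4·3 = 21, not a perfect square, so by the quadratic formula r = (3 ± √21)/2.
General solution: t(n) = A·r₁ⁿ + B·r₂ⁿ where r₁,r₂ = (3 ± √21)/2

Characteristic: r² - 3r - 3 = 0, Roots: r = (3 ± √21)/2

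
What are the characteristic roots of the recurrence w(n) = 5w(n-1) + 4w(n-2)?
Substitute w(n) = rⁿ and divide through by rⁿ⁻²: r² - 5r - 4 = 0
Discriminant: 5² + 4·4 = 41, not a perfect square, so by the quadratic formula r = (5 ± √41)/2.
General solution: w(n) = A·r₁ⁿ + B·r₂ⁿ where r₁,r₂ = (5 ± √41)/2

Characteristic: r² - 5r - 4 = 0, Roots: r = (5 ± √41)/2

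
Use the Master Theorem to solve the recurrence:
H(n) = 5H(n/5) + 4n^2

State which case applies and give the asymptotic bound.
Master Theorem template: H(n) = a·H(n/b) + f(n).
Here: a=5, b=5, f(n)=4n^2
Compute log_b(a) = log_5(5) = 1.
f(n) = 4n^2 = Ω(n^(1+ε)) with ε = 1, and the regularity condition holds (a·f(n/b) = (a/b^2)·f(n) with a/b^2 = 5^-1 < 1). Case 3: H(n) = Θ(f(n)) = Θ(n^2).

Case 3: H(n) = Θ(n^2)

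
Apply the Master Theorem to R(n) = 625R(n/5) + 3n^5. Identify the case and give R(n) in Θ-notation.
Master Theorem template: R(n) = a·R(n/b) + f(n).
Here: a=625, b=5, f(n)=3n^5
Compute log_b(a) = log_5(625) = 4.
f(n) = 3n^5 = Ω(n^(4+ε)) with ε = 1, and the regularity condition holds (a·f(n/b) = (a/b^5)·f(n) with a/b^5 = 5^-1 < 1). Case 3: R(n) = Θ(f(n)) = Θ(n^5).

Case 3: R(n) = Θ(n^5)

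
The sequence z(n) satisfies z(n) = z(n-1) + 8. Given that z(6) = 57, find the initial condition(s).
z(6) = z(0) + 6·8, so z(0) = 57 - 48 = 9.

z(0) = 9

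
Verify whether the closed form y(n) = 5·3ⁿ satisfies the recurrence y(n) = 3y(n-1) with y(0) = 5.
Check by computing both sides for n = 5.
From the recurrence with y(0) = 5:
  y(0) = 5, y(1) = 15, y(2) = 45, y(3) = 135, y(4) = 405, y(5) = 1215
  so the recurrence gives y(5) = 1215.
From the proposed closed form y(n) = 5·3ⁿ:
  y(5) = 1215.
Both sides give 1215 at n = 5, and the initial condition(s) match, so the closed form is consistent.

Yes, the closed form is correct.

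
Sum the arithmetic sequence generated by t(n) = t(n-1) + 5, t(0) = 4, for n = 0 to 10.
Computing the sequence terms: 4, 9, 14, 19, 24, 29, 34, 39, 44, 49, 54
Adding these values together:

319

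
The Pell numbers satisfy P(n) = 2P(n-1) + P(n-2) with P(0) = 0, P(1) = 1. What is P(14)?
Computing the sequence terms:
0, 1, 2, 5, 12, 29, 70, 169, 408, 985, 2378, 5741, 13860, 33461, 80782

80782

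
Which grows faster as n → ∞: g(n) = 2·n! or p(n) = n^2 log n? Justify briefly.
Comparing growth rates:
Growth-rate hierarchy: log n ≺ any polynomial ≺ any exponential cⁿ (c>1) ≺ n! ≺ nⁿ.
factorial dominates polynomial degree 2 (with log factor) asymptotically.

g(n) grows faster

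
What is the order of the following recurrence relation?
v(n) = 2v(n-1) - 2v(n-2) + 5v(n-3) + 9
The order is the largest lag k for which v(n-k) appears. Here the deepest term is v(n-3) (the 9 term is non-homogeneous and does not affect the order), so the order is 3.

Order 3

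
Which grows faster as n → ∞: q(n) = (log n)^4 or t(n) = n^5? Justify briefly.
Comparing growth rates:
Growth-rate hierarchy: log n ≺ any polynomial ≺ any exponential cⁿ (c>1) ≺ n! ≺ nⁿ.
polynomial degree 5 dominates polylogarithmic (log n)^4 asymptotically.

t(n) grows faster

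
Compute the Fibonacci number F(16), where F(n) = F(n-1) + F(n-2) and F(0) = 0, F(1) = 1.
Computing the sequence terms:
0, 1, 1, 2, 3, 5, 8, 13, 21, 34, 55, 89, 144, 233, 377, 610, 987

987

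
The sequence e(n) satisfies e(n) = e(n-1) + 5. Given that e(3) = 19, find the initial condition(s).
e(3) = e(0) + 3·5, so e(0) = 19 - 15 = 4.

e(0) = 4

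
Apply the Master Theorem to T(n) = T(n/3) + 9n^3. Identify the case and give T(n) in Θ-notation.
Master Theorem template: T(n) = a·T(n/b) + f(n).
Here: a=1, b=3, f(n)=9n^3
Compute log_b(a) = log_3(1) = 0.
f(n) = 9n^3 = Ω(n^(0+ε)) with ε = 3, and the regularity condition holds (a·f(n/b) = (a/b^3)·f(n) with a/b^3 = 3^-3 < 1). Case 3: T(n) = Θ(f(n)) = Θ(n^3).

Case 3: T(n) = Θ(n^3)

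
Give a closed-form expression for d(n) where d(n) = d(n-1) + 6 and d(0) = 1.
Recurrence: d(n) = d(n-1) + 6, initial: d(0) = 1.
Each step adds 6, so d(n) = d(0) + 6n = 6n + 1.

d(n) = 6n + 1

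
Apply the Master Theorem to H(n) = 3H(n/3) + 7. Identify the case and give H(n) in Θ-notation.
Master Theorem template: H(n) = a·H(n/b) + f(n).
Here: a=3, b=3, f(n)=7
Compute log_b(a) = log_3(3) = 1.
f(n) = 7 = O(n^(1-ε)) with ε = 1. Case 1: H(n) = Θ(n^log_b(a)) = Θ(n).

Case 1: H(n) = Θ(n)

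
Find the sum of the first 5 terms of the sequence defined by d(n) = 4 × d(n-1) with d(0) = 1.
Computing the sequence terms: 1, 4, 16, 64, 256
Adding these values together:

341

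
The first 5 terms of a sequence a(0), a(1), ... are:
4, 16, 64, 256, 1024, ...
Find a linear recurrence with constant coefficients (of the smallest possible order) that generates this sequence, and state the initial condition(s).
Look for the lowest-order linear relation among consecutive terms.
Observation: each term is 4× the previous.
Check at n=2: 4·16 = 64. ✓

a(n) = 4 × a(n-1), a(0) = 4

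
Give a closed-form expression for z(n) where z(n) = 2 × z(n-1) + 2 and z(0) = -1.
Recurrence: z(n) = 2 × z(n-1) + 2, initial: z(0) = -1.
Try z(n) = A·2ⁿ + C. Substituting: A·2ⁿ + C = 2(A·2ⁿ⁻¹ + C) + 2 = A·2ⁿ + 2C + 2, so C = 2C + 2, giving C = -2. Then z(0) = A - 2 = -1 gives A = 1.

z(n) = 2ⁿ - 2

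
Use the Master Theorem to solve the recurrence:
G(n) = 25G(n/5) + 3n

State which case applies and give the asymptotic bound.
Master Theorem template: G(n) = a·G(n/b) + f(n).
Here: a=25, b=5, f(n)=3n
Compute log_b(a) = log_5(25) = 2.
f(n) = 3n = O(n^(2-ε)) with ε = 1. Case 1: G(n) = Θ(n^log_b(a)) = Θ(n^2).

Case 1: G(n) = Θ(n^2)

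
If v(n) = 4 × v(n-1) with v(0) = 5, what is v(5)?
Computing step by step:
v(0) = 5
v(1) = 4 × 5 = 20
v(2) = 4 × 20 = 80
v(3) = 4 × 80 = 320
v(4) = 4 × 320 = 1280
v(5) = 4 × 1280 = 5120

5120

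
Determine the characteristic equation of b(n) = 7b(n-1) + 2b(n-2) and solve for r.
Substitute b(n) = rⁿ and divide through by rⁿ⁻²: r² - 7r - 2 = 0
Discriminant: 7² + 4·2 = 57, not a perfect square, so by the quadratic formula r = (7 ± √57)/2.
General solution: b(n) = A·r₁ⁿ + B·r₂ⁿ where r₁,r₂ = (7 ± √57)/2

Characteristic: r² - 7r - 2 = 0, Roots: r = (7 ± √57)/2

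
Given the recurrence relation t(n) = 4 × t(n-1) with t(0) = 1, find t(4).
Computing step by step:
t(0) = 1
t(1) = 4 × 1 = 4
t(2) = 4 × 4 = 16
t(3) = 4 × 16 = 64
t(4) = 4 × 64 = 256

256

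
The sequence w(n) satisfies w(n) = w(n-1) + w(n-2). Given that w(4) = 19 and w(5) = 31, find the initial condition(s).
Work backwards using w(k) = w(k+2) - w(k+1):
w(3) = w(5) - w(4) = 31 - 19 = 12
w(2) = w(4) - w(3) = 19 - 12 = 7
w(1) = w(3) - w(2) = 12 - 7 = 5
w(0) = w(2) - w(1) = 7 - 5 = 2

w(0) = 2, w(1) = 5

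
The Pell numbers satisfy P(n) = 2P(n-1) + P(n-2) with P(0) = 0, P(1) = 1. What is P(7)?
Computing the sequence terms:
0, 1, 2, 5, 12, 29, 70, 169

169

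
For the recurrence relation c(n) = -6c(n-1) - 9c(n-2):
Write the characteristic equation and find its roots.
Substitute c(n) = rⁿ and divide through by rⁿ⁻²: r² + 6r + 9 = 0
Factor: (r + 3)² = 0, so r = -3 (double root).
General solution: c(n) = (A + Bn)·(-3)ⁿ

Characteristic: r² + 6r + 9 = 0, Roots: r = -3 (double root)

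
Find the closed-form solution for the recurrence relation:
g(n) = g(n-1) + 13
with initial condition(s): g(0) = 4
Recurrence: g(n) = g(n-1) + 13, initial: g(0) = 4.
Each step adds 13, so g(n) = g(0) + 13n = 13n + 4.

g(n) = 13n + 4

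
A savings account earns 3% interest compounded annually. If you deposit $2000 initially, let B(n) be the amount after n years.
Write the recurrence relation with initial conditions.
Each year the balance grows by 3%, i.e. is multiplied by 1 + 3/100 = 1.03, so B(n) = 1.03 × B(n-1). The initial deposit gives B(0) = 2000.
Unrolling gives the closed form B(n) = 2000 × (1.03)ⁿ.

B(n) = 1.03 × B(n-1), B(0) = 2000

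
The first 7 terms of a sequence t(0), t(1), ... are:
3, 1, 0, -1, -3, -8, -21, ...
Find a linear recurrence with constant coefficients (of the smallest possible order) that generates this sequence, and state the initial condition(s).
Look for the lowest-order linear relation among consecutive terms.
Observation: t(n) - 3·t(n-1) - (-1)·t(n-2) = 0 holds for the shown terms, and no order-1 relation t(n) = α·t(n-1) + β fits.
Check at n=3: 3·0 + (-1)·1 = -1. ✓

t(n) = 3t(n-1) - t(n-2), t(0) = 3, t(1) = 1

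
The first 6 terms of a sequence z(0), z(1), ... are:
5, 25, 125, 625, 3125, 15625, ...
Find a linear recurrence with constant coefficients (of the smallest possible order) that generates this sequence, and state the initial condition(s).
Look for the lowest-order linear relation among consecutive terms.
Observation: each term is 5× the previous.
Check at n=2: 5·25 = 125. ✓

z(n) = 5 × z(n-1), z(0) = 5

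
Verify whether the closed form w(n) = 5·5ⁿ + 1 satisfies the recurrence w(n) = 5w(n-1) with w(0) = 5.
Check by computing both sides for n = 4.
From the recurrence with w(0) = 5:
  w(0) = 5, w(1) = 25, w(2) = 125, w(3) = 625, w(4) = 3125
  so the recurrence gives w(4) = 3125.
From the proposed closed form w(n) = 5·5ⁿ + 1:
  w(4) = 3126.
The recurrence gives 3125 but the closed form gives 3126, so the closed form does not satisfy the recurrence.

No, the closed form is incorrect.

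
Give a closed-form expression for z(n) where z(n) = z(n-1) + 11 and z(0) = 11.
Recurrence: z(n) = z(n-1) + 11, initial: z(0) = 11.
Each step adds 11, so z(n) = z(0) + 11n = 11n + 11.

z(n) = 11n + 11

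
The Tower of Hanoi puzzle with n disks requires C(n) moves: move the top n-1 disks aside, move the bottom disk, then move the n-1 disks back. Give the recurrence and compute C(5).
Moving n disks = move the top n-1 disks aside (C(n-1) moves) + move the largest disk (1 move) + move the n-1 disks back on top (C(n-1) moves), so C(n) = 2C(n-1) + 1, with C(1) = 1 (a single disk takes one move).
First terms: 1, 3, 7, 15, 31, … — each is one less than a power of 2. Indeed C(n) + 1 = 2(C(n-1) + 1) with C(1) + 1 = 2, so C(n) + 1 = 2ⁿ and C(n) = 2ⁿ - 1.
Hence C(5) = 2^5 - 1 = 32 - 1 = 31.

C(n) = 2C(n-1) + 1, C(1) = 1; C(5) = 31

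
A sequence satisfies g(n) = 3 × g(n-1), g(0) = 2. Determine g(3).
Computing step by step:
g(0) = 2
g(1) = 3 × 2 = 6
g(2) = 3 × 6 = 18
g(3) = 3 × 18 = 54

54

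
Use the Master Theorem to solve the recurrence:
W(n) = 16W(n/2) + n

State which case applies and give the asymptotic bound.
Master Theorem template: W(n) = a·W(n/b) + f(n).
Here: a=16, b=2, f(n)=n
Compute log_b(a) = log_2(16) = 4.
f(n) = n = O(n^(4-ε)) with ε = 3. Case 1: W(n) = Θ(n^log_b(a)) = Θ(n^4).

Case 1: W(n) = Θ(n^4)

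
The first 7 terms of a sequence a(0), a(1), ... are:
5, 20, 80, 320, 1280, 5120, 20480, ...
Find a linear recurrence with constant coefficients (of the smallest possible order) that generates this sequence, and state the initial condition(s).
Look for the lowest-order linear relation among consecutive terms.
Observation: each term is 4× the previous.
Check at n=2: 4·20 = 80. ✓

a(n) = 4 × a(n-1), a(0) = 5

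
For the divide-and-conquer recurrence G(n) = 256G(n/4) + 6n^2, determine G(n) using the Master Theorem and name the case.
Master Theorem template: G(n) = a·G(n/b) + f(n).
Here: a=256, b=4, f(n)=6n^2
Compute log_b(a) = log_4(256) = 4.
f(n) = 6n^2 = O(n^(4-ε)) with ε = 2. Case 1: G(n) = Θ(n^log_b(a)) = Θ(n^4).

Case 1: G(n) = Θ(n^4)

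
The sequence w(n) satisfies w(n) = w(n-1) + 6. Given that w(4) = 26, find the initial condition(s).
w(4) = w(0) + 4·6, so w(0) = 26 - 24 = 2.

w(0) = 2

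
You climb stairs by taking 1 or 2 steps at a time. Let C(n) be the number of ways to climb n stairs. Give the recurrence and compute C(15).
Condition on the size of the last step (1 to 2): before it there were n-1, …, n-2 stairs climbed, and these cases are disjoint, so C(n) = C(n-1) + C(n-2) (Fibonacci-type sequence).
Initial conditions by direct count (compositions of i into parts ≤ 2): C(1) = 1; C(2) = 2.
Iterating the recurrence: C(3) = 3, C(4) = 5, C(5) = 8, C(6) = 13, C(7) = 21, C(8) = 34, C(9) = 55, C(10) = 89, C(11) = 144, C(12) = 233, C(13) = 377, C(14) = 610, C(15) = 987.

C(n) = C(n-1) + C(n-2), C(1) = 1, C(2) = 2; C(15) = 987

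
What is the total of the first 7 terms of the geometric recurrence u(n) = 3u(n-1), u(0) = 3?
Computing the sequence terms: 3, 9, 27, 81, 243, 729, 2187
Adding these values together:

3279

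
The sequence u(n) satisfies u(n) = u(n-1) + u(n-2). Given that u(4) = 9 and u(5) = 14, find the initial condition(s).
Work backwards using u(k) = u(k+2) - u(k+1):
u(3) = u(5) - u(4) = 14 - 9 = 5
u(2) = u(4) - u(3) = 9 - 5 = 4
u(1) = u(3) - u(2) = 5 - 4 = 1
u(0) = u(2) - u(1) = 4 - 1 = 3

u(0) = 3, u(1) = 1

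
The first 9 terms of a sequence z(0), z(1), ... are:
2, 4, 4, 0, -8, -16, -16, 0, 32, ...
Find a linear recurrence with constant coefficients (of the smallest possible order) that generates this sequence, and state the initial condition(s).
Look for the lowest-order linear relation among consecutive terms.
Observation: z(n) - 2·z(n-1) - (-2)·z(n-2) = 0 holds for the shown terms, and no order-1 relation z(n) = α·z(n-1) + β fits.
Check at n=3: 2·4 + (-2)·4 = 0. ✓

z(n) = 2z(n-1) - 2z(n-2), z(0) = 2, z(1) = 4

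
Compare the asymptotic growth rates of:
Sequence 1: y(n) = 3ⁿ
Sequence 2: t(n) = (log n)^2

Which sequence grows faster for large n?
Comparing growth rates:
Growth-rate hierarchy: log n ≺ any polynomial ≺ any exponential cⁿ (c>1) ≺ n! ≺ nⁿ.
exponential base 3 dominates polylogarithmic (log n)^2 asymptotically.

y(n) grows faster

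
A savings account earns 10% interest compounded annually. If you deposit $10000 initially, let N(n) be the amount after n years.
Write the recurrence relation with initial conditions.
Each year the balance grows by 10%, i.e. is multiplied by 1 + 10/100 = 1.1, so N(n) = 1.1 × N(n-1). The initial deposit gives N(0) = 10000.
Unrolling gives the closed form N(n) = 10000 × (1.1)ⁿ.

N(n) = 1.1 × N(n-1), N(0) = 10000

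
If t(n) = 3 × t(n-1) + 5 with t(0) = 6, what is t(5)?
Computing step by step:
t(0) = 6
t(1) = 3 × 6 + 5 = 23
t(2) = 3 × 23 + 5 = 74
t(3) = 3 × 74 + 5 = 227
t(4) = 3 × 227 + 5 = 686
t(5) = 3 × 686 + 5 = 2063

2063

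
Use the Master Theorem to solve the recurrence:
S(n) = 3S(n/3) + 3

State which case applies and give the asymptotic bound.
Master Theorem template: S(n) = a·S(n/b) + f(n).
Here: a=3, b=3, f(n)=3
Compute log_b(a) = log_3(3) = 1.
f(n) = 3 = O(n^(1-ε)) with ε = 1. Case 1: S(n) = Θ(n^log_b(a)) = Θ(n).

Case 1: S(n) = Θ(n)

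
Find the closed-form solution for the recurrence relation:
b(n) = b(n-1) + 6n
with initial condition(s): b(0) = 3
Recurrence: b(n) = b(n-1) + 6n, initial: b(0) = 3.
Telescoping: b(n) = b(0) + 6·Σᵢ₌₁ⁿ i = 3 + 6·n(n+1)/2.

b(n) = 6·n(n+1)/2 + 3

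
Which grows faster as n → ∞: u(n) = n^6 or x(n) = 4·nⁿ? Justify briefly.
Comparing growth rates:
Growth-rate hierarchy: log n ≺ any polynomial ≺ any exponential cⁿ (c>1) ≺ n! ≺ nⁿ.
super-exponential nⁿ dominates polynomial degree 6 asymptotically.

x(n) grows faster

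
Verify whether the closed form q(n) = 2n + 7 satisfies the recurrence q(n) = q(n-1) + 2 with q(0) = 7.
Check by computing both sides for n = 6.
From the recurrence with q(0) = 7:
  q(0) = 7, q(1) = 9, q(2) = 11, q(3) = 13, q(4) = 15, q(5) = 17, q(6) = 19
  so the recurrence gives q(6) = 19.
From the proposed closed form q(n) = 2n + 7:
  q(6) = 19.
Both sides give 19 at n = 6, and the initial condition(s) match, so the closed form is consistent.

Yes, the closed form is correct.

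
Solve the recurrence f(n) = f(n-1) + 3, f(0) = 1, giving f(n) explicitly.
Recurrence: f(n) = f(n-1) + 3, initial: f(0) = 1.
Each step adds 3, so f(n) = f(0) + 3n = 3n + 1.

f(n) = 3n + 1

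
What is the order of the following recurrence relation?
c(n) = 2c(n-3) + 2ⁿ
The order is the largest lag k for which c(n-k) appears. Here the deepest term is c(n-3) (the 2ⁿ term is non-homogeneous and does not affect the order), so the order is 3.

Order 3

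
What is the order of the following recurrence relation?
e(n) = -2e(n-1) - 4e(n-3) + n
The order is the largest lag k for which e(n-k) appears. Here the deepest term is e(n-3) (the n term is non-homogeneous and does not affect the order), so the order is 3.

Order 3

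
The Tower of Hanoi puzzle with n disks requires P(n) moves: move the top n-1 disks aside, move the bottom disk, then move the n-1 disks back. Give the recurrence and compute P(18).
Moving n disks = move the top n-1 disks aside (P(n-1) moves) + move the largest disk (1 move) + move the n-1 disks back on top (P(n-1) moves), so P(n) = 2P(n-1) + 1, with P(1) = 1 (a single disk takes one move).
First terms: 1, 3, 7, 15, 31, 63, … — each is one less than a power of 2. Indeed P(n) + 1 = 2(P(n-1) + 1) with P(1) + 1 = 2, so P(n) + 1 = 2ⁿ and P(n) = 2ⁿ - 1.
Hence P(18) = 2^18 - 1 = 262144 - 1 = 262143.

P(n) = 2P(n-1) + 1, P(1) = 1; P(18) = 262143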